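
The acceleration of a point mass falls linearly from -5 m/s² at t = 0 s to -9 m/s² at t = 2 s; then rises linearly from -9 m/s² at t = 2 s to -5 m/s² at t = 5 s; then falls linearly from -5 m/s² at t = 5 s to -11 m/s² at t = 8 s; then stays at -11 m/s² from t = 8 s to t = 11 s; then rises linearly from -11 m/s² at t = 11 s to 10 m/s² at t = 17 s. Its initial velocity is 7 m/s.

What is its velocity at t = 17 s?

Δv equals the area under the a-t graph; then v = v₀ + Δv.
0–2 s: ½(-5 + -9)(2) = -14 m/s
2–5 s: ½(-9 + -5)(3) = -21 m/s
5–8 s: ½(-5 + -11)(3) = -24 m/s
8–11 s: -11 × 3 = -33 m/s
11–17 s: ½(-11 + 10)(6) = -3 m/s
Δv = -95 m/s, so v(17) = 7 + (-95) = -88 m/s.

-88 m/s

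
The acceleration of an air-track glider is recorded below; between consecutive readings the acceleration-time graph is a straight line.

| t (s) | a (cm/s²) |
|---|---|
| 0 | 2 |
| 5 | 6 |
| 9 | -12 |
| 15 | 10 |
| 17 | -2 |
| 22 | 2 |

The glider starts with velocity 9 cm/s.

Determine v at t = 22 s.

Δv equals the area under the a-t graph; then v = v₀ + Δv.
0–5 s: ½(2 + 6)(5) = 20 cm/s
5–9 s: ½(6 + -12)(4) = -12 cm/s
9–15 s: ½(-12 + 10)(6) = -6 cm/s
15–17 s: ½(10 + -2)(2) = 8 cm/s
17–22 s: ½(-2 + 2)(5) = 0 cm/s
Δv = 10 cm/s, so v(22) = 9 + (10) = 19 cm/s.

19 cm/s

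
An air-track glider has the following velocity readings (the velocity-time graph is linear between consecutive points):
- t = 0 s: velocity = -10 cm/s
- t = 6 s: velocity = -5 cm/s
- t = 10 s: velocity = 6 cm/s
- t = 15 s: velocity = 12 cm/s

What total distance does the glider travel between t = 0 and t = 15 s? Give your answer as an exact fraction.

Total distance travelled is ∫|v| dt — sum the magnitudes of each area piece.
0–6 s: |½(-10 + -5)(6)| = 45 cm
6–10 s: v = 0 at t = 86/11 s; triangle areas 50/11 + 72/11 = 122/11 cm
10–15 s: |½(6 + 12)(5)| = 45 cm
Total distance = 1112/11 cm

1112/11 cm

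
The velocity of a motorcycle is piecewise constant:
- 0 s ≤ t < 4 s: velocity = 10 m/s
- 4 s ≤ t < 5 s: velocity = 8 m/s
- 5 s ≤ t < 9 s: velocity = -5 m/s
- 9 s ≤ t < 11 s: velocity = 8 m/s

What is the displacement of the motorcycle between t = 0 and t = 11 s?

44 m

Displacement is the signed area under the v-t curve.
0–4 s: 10 × 4 = 40 m
4–5 s: 8 × 1 = 8 m
5–9 s: -5 × 4 = -20 m
9–11 s: 8 × 2 = 16 m
Net displacement = 44 m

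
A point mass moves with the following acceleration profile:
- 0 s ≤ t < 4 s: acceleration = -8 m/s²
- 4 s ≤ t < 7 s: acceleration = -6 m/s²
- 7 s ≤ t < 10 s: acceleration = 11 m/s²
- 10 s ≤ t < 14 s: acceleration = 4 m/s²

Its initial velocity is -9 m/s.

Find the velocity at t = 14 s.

-10 m/s

Δv equals the area under the a-t graph; then v = v₀ + Δv.
0–4 s: -8 × 4 = -32 m/s
4–7 s: -6 × 3 = -18 m/s
7–10 s: 11 × 3 = 33 m/s
10–14 s: 4 × 4 = 16 m/s
Δv = -1 m/s, so v(14) = -9 + (-1) = -10 m/s.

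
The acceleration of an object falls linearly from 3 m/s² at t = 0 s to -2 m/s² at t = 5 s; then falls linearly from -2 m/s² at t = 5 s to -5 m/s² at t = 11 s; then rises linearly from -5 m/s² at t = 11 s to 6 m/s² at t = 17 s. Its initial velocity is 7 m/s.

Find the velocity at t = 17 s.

Δv equals the area under the a-t graph; then v = v₀ + Δv.
0–5 s: ½(3 + -2)(5) = 2.5 m/s
5–11 s: ½(-2 + -5)(6) = -21 m/s
11–17 s: ½(-5 + 6)(6) = 3 m/s
Δv = -15.5 m/s, so v(17) = 7 + (-15.5) = -8.5 m/s.

-8.5 m/s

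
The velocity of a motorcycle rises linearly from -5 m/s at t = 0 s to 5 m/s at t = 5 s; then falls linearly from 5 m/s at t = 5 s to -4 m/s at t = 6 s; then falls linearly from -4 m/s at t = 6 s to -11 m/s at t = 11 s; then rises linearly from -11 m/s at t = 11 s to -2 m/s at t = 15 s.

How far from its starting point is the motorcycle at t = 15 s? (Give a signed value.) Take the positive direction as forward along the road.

Net displacement equals the area under the velocity-time graph (areas below the axis count negative).
0–5 s: ½(-5 + 5)(5) = 0 m
5–6 s: ½(5 + -4)(1) = 0.5 m
6–11 s: ½(-4 + -11)(5) = -37.5 m
11–15 s: ½(-11 + -2)(4) = -26 m
Net displacement = -63 m

-63 m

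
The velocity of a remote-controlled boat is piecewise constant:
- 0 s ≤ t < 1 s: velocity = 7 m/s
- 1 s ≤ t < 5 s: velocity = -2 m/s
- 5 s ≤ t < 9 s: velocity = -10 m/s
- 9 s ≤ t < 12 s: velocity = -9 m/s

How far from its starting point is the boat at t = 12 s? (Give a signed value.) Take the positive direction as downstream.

-68 m

Displacement is the signed area under the v-t curve.
0–1 s: 7 × 1 = 7 m
1–5 s: -2 × 4 = -8 m
5–9 s: -10 × 4 = -40 m
9–12 s: -9 × 3 = -27 m
Net displacement = -68 m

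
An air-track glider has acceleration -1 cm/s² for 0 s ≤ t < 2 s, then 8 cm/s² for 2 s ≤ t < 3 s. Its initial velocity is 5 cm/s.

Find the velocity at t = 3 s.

11 cm/s

Δv equals the area under the a-t graph; then v = v₀ + Δv.
0–2 s: -1 × 2 = -2 cm/s
2–3 s: 8 × 1 = 8 cm/s
Δv = 6 cm/s, so v(3) = 5 + (6) = 11 cm/s.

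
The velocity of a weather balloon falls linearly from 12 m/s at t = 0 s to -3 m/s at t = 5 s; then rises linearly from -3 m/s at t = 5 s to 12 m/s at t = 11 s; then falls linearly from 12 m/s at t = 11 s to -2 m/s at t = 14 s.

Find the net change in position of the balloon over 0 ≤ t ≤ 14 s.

Displacement is the signed area under the v-t curve.
0–5 s: ½(12 + -3)(5) = 22.5 m
5–11 s: ½(-3 + 12)(6) = 27 m
11–14 s: ½(12 + -2)(3) = 15 m
Net displacement = 64.5 m

64.5 m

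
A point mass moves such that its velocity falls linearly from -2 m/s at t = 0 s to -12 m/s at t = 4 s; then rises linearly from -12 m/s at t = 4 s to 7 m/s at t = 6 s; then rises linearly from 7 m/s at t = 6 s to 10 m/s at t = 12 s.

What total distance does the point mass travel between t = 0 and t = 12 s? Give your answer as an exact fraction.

Distance (not displacement) is the total path length: add the absolute areas under v-t.
0–4 s: |½(-2 + -12)(4)| = 28 m
4–6 s: v = 0 at t = 100/19 s; triangle areas 144/19 + 49/19 = 193/19 m
6–12 s: |½(7 + 10)(6)| = 51 m
Total distance = 1694/19 m

1694/19 m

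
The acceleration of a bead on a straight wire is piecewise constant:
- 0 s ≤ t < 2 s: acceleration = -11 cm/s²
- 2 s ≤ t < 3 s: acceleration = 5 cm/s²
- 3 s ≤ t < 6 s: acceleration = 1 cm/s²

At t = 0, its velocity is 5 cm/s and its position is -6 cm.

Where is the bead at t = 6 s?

On each constant-a segment, Δv = aΔt and Δx = v₀Δt + ½aΔt²; chain segment to segment.
0–2 s: v starts 5 cm/s; Δx = 5·2 + ½·-11·2² = -12 cm; v ends -17 cm/s.
2–3 s: v starts -17 cm/s; Δx = -17·1 + ½·5·1² = -14.5 cm; v ends -12 cm/s.
3–6 s: v starts -12 cm/s; Δx = -12·3 + ½·1·3² = -31.5 cm; v ends -9 cm/s.
x(6) = -6 + Σ Δx = -64 cm.

-64 cm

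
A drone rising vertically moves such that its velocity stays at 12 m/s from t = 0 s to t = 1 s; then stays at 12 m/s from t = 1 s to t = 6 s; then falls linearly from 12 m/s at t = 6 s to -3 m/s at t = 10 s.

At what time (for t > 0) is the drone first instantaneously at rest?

v changes sign on 6–10 s (from 12 to -3); the graph is linear there, so v = 0 at t = 6 + (-12)·(10 − 6)/(-3 − 12) = 9.2 s.

t = 9.2 s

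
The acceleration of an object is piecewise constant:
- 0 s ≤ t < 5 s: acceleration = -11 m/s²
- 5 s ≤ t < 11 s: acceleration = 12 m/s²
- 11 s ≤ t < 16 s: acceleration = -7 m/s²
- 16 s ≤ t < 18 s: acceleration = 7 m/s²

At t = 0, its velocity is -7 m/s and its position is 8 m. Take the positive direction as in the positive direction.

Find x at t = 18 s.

On each constant-a segment, Δv = aΔt and Δx = v₀Δt + ½aΔt²; chain segment to segment.
0–5 s: v starts -7 m/s; Δx = -7·5 + ½·-11·5² = -172.5 m; v ends -62 m/s.
5–11 s: v starts -62 m/s; Δx = -62·6 + ½·12·6² = -156 m; v ends 10 m/s.
11–16 s: v starts 10 m/s; Δx = 10·5 + ½·-7·5² = -37.5 m; v ends -25 m/s.
16–18 s: v starts -25 m/s; Δx = -25·2 + ½·7·2² = -36 m; v ends -11 m/s.
x(18) = 8 + Σ Δx = -394 m.

-394 m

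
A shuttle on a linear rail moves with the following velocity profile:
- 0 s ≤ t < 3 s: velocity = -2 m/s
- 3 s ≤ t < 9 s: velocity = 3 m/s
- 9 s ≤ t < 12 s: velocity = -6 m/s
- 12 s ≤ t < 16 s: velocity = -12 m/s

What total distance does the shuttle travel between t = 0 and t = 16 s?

90 m

Distance (not displacement) is the total path length: add the absolute areas under v-t.
0–3 s: |-2| × 3 = 6 m
3–9 s: |3| × 6 = 18 m
9–12 s: |-6| × 3 = 18 m
12–16 s: |-12| × 4 = 48 m
Total distance = 90 m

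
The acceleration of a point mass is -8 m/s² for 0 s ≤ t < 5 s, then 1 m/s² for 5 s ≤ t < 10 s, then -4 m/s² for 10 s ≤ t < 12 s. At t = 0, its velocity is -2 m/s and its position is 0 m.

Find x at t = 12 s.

-389.5 m

On each constant-a segment, Δv = aΔt and Δx = v₀Δt + ½aΔt²; chain segment to segment.
0–5 s: v starts -2 m/s; Δx = -2·5 + ½·-8·5² = -110 m; v ends -42 m/s.
5–10 s: v starts -42 m/s; Δx = -42·5 + ½·1·5² = -197.5 m; v ends -37 m/s.
10–12 s: v starts -37 m/s; Δx = -37·2 + ½·-4·2² = -82 m; v ends -45 m/s.
x(12) = 0 + Σ Δx = -389.5 m.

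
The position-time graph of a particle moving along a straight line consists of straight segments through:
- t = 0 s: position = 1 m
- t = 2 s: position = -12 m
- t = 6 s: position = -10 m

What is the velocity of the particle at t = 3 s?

Velocity is the slope of the x-t graph on 2–6 s: (-10 − -12)/(6 − 2) = 0.5 m/s.

0.5 m/s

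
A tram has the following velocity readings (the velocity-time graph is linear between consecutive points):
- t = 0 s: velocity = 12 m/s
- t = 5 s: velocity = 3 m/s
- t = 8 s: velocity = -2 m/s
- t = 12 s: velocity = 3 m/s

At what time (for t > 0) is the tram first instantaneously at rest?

t = 6.8 s

v changes sign on 5–8 s (from 3 to -2); the graph is linear there, so v = 0 at t = 5 + (-3)·(8 − 5)/(-2 − 3) = 6.8 s.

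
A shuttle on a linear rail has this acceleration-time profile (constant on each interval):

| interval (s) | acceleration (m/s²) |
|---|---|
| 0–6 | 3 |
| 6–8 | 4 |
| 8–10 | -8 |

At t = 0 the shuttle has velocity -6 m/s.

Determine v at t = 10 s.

Δv equals the area under the a-t graph; then v = v₀ + Δv.
0–6 s: 3 × 6 = 18 m/s
6–8 s: 4 × 2 = 8 m/s
8–10 s: -8 × 2 = -16 m/s
Δv = 10 m/s, so v(10) = -6 + (10) = 4 m/s.

4 m/s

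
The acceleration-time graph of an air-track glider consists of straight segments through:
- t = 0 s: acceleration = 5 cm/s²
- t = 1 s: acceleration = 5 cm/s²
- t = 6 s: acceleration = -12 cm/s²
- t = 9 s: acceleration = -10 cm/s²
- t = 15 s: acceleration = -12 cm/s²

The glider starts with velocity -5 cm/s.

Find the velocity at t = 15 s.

Δv equals the area under the a-t graph; then v = v₀ + Δv.
0–1 s: 5 × 1 = 5 cm/s
1–6 s: ½(5 + -12)(5) = -17.5 cm/s
6–9 s: ½(-12 + -10)(3) = -33 cm/s
9–15 s: ½(-10 + -12)(6) = -66 cm/s
Δv = -111.5 cm/s, so v(15) = -5 + (-111.5) = -116.5 cm/s.

-116.5 cm/s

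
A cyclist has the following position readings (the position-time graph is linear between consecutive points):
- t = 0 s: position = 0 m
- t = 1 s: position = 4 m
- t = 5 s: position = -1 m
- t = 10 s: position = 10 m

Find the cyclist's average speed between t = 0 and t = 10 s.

Average speed = (total path length)/(elapsed time); on a piecewise-linear x-t graph the path length is Σ|Δx|.
0–1 s: |Δx| = |4 − 0| = 4 m
1–5 s: |Δx| = |-1 − 4| = 5 m
5–10 s: |Δx| = |10 − -1| = 11 m
Total path = 20 m; average speed = 20/10 = 2 m/s.

2 m/s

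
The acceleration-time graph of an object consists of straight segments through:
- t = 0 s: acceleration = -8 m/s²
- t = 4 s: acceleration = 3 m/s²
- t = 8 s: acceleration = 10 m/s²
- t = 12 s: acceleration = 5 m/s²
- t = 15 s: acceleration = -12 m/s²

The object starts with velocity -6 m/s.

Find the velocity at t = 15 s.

29.5 m/s

Δv equals the area under the a-t graph; then v = v₀ + Δv.
0–4 s: ½(-8 + 3)(4) = -10 m/s
4–8 s: ½(3 + 10)(4) = 26 m/s
8–12 s: ½(10 + 5)(4) = 30 m/s
12–15 s: ½(5 + -12)(3) = -10.5 m/s
Δv = 35.5 m/s, so v(15) = -6 + (35.5) = 29.5 m/s.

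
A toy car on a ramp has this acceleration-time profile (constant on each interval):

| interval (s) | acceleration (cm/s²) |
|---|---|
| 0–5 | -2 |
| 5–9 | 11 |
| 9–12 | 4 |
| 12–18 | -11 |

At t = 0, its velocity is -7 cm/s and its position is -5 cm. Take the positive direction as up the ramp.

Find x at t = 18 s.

On each constant-a segment, Δv = aΔt and Δx = v₀Δt + ½aΔt²; chain segment to segment.
0–5 s: v starts -7 cm/s; Δx = -7·5 + ½·-2·5² = -60 cm; v ends -17 cm/s.
5–9 s: v starts -17 cm/s; Δx = -17·4 + ½·11·4² = 20 cm; v ends 27 cm/s.
9–12 s: v starts 27 cm/s; Δx = 27·3 + ½·4·3² = 99 cm; v ends 39 cm/s.
12–18 s: v starts 39 cm/s; Δx = 39·6 + ½·-11·6² = 36 cm; v ends -27 cm/s.
x(18) = -5 + Σ Δx = 90 cm.

90 cm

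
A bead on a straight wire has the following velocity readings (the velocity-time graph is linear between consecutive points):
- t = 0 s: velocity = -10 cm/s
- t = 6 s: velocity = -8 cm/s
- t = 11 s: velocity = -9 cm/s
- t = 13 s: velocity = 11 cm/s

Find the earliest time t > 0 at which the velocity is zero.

t = 11.9 s

v changes sign on 11–13 s (from -9 to 11); the graph is linear there, so v = 0 at t = 11 + (9)·(13 − 11)/(11 − -9) = 11.9 s.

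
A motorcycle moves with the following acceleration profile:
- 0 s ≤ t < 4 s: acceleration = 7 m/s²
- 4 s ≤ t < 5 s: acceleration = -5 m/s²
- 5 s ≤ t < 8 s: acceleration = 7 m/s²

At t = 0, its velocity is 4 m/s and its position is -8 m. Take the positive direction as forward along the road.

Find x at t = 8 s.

On each constant-a segment, Δv = aΔt and Δx = v₀Δt + ½aΔt²; chain segment to segment.
0–4 s: v starts 4 m/s; Δx = 4·4 + ½·7·4² = 72 m; v ends 32 m/s.
4–5 s: v starts 32 m/s; Δx = 32·1 + ½·-5·1² = 29.5 m; v ends 27 m/s.
5–8 s: v starts 27 m/s; Δx = 27·3 + ½·7·3² = 112.5 m; v ends 48 m/s.
x(8) = -8 + Σ Δx = 206 m.

206 m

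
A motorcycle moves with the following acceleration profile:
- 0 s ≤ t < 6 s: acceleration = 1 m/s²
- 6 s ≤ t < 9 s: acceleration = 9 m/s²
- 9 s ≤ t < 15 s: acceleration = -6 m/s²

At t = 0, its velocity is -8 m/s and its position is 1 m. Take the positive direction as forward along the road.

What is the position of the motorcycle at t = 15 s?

47.5 m

On each constant-a segment, Δv = aΔt and Δx = v₀Δt + ½aΔt²; chain segment to segment.
0–6 s: v starts -8 m/s; Δx = -8·6 + ½·1·6² = -30 m; v ends -2 m/s.
6–9 s: v starts -2 m/s; Δx = -2·3 + ½·9·3² = 34.5 m; v ends 25 m/s.
9–15 s: v starts 25 m/s; Δx = 25·6 + ½·-6·6² = 42 m; v ends -11 m/s.
x(15) = 1 + Σ Δx = 47.5 m.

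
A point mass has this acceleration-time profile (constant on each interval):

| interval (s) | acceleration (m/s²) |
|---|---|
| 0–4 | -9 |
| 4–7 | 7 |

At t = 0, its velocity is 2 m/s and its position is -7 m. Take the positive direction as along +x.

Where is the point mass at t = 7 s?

-141.5 m

On each constant-a segment, Δv = aΔt and Δx = v₀Δt + ½aΔt²; chain segment to segment.
0–4 s: v starts 2 m/s; Δx = 2·4 + ½·-9·4² = -64 m; v ends -34 m/s.
4–7 s: v starts -34 m/s; Δx = -34·3 + ½·7·3² = -70.5 m; v ends -13 m/s.
x(7) = -7 + Σ Δx = -141.5 m.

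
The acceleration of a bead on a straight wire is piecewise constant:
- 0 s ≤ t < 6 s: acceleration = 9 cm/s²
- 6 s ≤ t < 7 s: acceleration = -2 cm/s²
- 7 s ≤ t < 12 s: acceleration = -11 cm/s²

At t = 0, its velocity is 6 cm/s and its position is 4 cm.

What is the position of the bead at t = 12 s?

413.5 cm

On each constant-a segment, Δv = aΔt and Δx = v₀Δt + ½aΔt²; chain segment to segment.
0–6 s: v starts 6 cm/s; Δx = 6·6 + ½·9·6² = 198 cm; v ends 60 cm/s.
6–7 s: v starts 60 cm/s; Δx = 60·1 + ½·-2·1² = 59 cm; v ends 58 cm/s.
7–12 s: v starts 58 cm/s; Δx = 58·5 + ½·-11·5² = 152.5 cm; v ends 3 cm/s.
x(12) = 4 + Σ Δx = 413.5 cm.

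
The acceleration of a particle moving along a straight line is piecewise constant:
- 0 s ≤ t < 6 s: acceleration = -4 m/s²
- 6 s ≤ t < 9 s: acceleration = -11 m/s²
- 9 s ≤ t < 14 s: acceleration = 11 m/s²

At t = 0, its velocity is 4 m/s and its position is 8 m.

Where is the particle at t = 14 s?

On each constant-a segment, Δv = aΔt and Δx = v₀Δt + ½aΔt²; chain segment to segment.
0–6 s: v starts 4 m/s; Δx = 4·6 + ½·-4·6² = -48 m; v ends -20 m/s.
6–9 s: v starts -20 m/s; Δx = -20·3 + ½·-11·3² = -109.5 m; v ends -53 m/s.
9–14 s: v starts -53 m/s; Δx = -53·5 + ½·11·5² = -127.5 m; v ends 2 m/s.
x(14) = 8 + Σ Δx = -277 m.

-277 m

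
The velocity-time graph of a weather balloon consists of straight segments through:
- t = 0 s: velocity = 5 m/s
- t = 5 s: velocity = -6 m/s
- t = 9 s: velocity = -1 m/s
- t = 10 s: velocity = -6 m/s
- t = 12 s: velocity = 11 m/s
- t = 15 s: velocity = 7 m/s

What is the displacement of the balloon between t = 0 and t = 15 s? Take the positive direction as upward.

12 m

Displacement is the signed area under the v-t curve.
0–5 s: ½(5 + -6)(5) = -2.5 m
5–9 s: ½(-6 + -1)(4) = -14 m
9–10 s: ½(-1 + -6)(1) = -3.5 m
10–12 s: ½(-6 + 11)(2) = 5 m
12–15 s: ½(11 + 7)(3) = 27 m
Net displacement = 12 m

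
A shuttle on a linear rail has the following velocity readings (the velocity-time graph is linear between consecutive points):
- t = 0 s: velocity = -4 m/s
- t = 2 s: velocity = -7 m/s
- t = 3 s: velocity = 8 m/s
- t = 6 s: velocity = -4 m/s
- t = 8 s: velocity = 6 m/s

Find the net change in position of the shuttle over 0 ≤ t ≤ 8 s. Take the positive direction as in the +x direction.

-2.5 m

Displacement is the signed area under the v-t curve.
0–2 s: ½(-4 + -7)(2) = -11 m
2–3 s: ½(-7 + 8)(1) = 0.5 m
3–6 s: ½(8 + -4)(3) = 6 m
6–8 s: ½(-4 + 6)(2) = 2 m
Net displacement = -2.5 m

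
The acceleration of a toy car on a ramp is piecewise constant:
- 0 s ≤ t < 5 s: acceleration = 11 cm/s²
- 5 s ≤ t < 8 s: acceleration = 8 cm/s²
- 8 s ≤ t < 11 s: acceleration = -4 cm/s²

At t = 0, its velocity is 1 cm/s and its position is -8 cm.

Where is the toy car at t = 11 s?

560.5 cm

On each constant-a segment, Δv = aΔt and Δx = v₀Δt + ½aΔt²; chain segment to segment.
0–5 s: v starts 1 cm/s; Δx = 1·5 + ½·11·5² = 142.5 cm; v ends 56 cm/s.
5–8 s: v starts 56 cm/s; Δx = 56·3 + ½·8·3² = 204 cm; v ends 80 cm/s.
8–11 s: v starts 80 cm/s; Δx = 80·3 + ½·-4·3² = 222 cm; v ends 68 cm/s.
x(11) = -8 + Σ Δx = 560.5 cm.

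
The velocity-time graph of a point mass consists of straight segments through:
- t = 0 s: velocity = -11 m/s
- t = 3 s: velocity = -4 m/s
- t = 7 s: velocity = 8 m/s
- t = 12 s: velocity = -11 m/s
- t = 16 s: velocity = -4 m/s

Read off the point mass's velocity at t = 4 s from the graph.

-1 m/s

On 3–7 s the graph is linear from -4 to 8 m/s: v(4) = -4 + (8 − -4)·(4 − 3)/(7 − 3) = -1 m/s.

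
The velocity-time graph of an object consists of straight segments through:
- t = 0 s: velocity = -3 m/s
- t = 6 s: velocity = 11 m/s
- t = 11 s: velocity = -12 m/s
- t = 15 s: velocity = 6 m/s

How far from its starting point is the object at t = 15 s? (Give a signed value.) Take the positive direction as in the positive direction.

Net displacement equals the area under the velocity-time graph (areas below the axis count negative).
0–6 s: ½(-3 + 11)(6) = 24 m
6–11 s: ½(11 + -12)(5) = -2.5 m
11–15 s: ½(-12 + 6)(4) = -12 m
Net displacement = 9.5 m

9.5 m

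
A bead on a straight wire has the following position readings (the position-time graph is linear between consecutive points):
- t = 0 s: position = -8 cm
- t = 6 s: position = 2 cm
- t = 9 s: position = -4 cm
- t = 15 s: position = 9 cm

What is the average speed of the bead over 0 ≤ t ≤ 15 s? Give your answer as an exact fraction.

29/15 cm/s

Average speed = (total path length)/(elapsed time); on a piecewise-linear x-t graph the path length is Σ|Δx|.
0–6 s: |Δx| = |2 − -8| = 10 cm
6–9 s: |Δx| = |-4 − 2| = 6 cm
9–15 s: |Δx| = |9 − -4| = 13 cm
Total path = 29 cm; average speed = 29/15 = 29/15 cm/s.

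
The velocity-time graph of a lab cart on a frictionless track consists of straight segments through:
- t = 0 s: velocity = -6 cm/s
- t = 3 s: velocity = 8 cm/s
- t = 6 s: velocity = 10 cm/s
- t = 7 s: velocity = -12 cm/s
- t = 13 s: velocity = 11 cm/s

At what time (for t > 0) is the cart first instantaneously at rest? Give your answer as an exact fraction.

v changes sign on 0–3 s (from -6 to 8); the graph is linear there, so v = 0 at t = 0 + (6)·(3 − 0)/(8 − -6) = 9/7 s.

t = 9/7 s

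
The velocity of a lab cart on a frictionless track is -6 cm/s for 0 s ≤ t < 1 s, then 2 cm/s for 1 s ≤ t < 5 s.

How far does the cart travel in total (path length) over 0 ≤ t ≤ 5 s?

14 cm

Distance (not displacement) is the total path length: add the absolute areas under v-t.
0–1 s: |-6| × 1 = 6 cm
1–5 s: |2| × 4 = 8 cm
Total distance = 14 cm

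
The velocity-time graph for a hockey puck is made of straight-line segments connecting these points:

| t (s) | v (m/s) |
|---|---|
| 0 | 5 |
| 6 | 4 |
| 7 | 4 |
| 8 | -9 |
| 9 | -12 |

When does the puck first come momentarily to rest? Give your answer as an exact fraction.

v changes sign on 7–8 s (from 4 to -9); the graph is linear there, so v = 0 at t = 7 + (-4)·(8 − 7)/(-9 − 4) = 95/13 s.

t = 95/13 s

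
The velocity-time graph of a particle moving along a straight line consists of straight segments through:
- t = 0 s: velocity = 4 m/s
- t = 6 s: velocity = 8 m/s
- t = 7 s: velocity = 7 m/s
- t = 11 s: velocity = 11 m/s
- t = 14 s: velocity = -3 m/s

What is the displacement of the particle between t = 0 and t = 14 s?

91.5 m

Displacement is the signed area under the v-t curve.
0–6 s: ½(4 + 8)(6) = 36 m
6–7 s: ½(8 + 7)(1) = 7.5 m
7–11 s: ½(7 + 11)(4) = 36 m
11–14 s: ½(11 + -3)(3) = 12 m
Net displacement = 91.5 m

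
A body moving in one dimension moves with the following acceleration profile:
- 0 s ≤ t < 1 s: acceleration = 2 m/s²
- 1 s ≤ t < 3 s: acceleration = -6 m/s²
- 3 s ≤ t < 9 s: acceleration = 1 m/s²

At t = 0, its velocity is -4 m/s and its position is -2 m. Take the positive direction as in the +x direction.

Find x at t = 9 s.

-87 m

On each constant-a segment, Δv = aΔt and Δx = v₀Δt + ½aΔt²; chain segment to segment.
0–1 s: v starts -4 m/s; Δx = -4·1 + ½·2·1² = -3 m; v ends -2 m/s.
1–3 s: v starts -2 m/s; Δx = -2·2 + ½·-6·2² = -16 m; v ends -14 m/s.
3–9 s: v starts -14 m/s; Δx = -14·6 + ½·1·6² = -66 m; v ends -8 m/s.
x(9) = -2 + Σ Δx = -87 m.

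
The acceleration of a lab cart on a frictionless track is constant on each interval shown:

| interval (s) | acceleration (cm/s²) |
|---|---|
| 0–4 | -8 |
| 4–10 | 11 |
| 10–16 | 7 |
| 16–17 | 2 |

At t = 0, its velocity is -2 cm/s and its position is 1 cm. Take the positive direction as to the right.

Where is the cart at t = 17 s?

On each constant-a segment, Δv = aΔt and Δx = v₀Δt + ½aΔt²; chain segment to segment.
0–4 s: v starts -2 cm/s; Δx = -2·4 + ½·-8·4² = -72 cm; v ends -34 cm/s.
4–10 s: v starts -34 cm/s; Δx = -34·6 + ½·11·6² = -6 cm; v ends 32 cm/s.
10–16 s: v starts 32 cm/s; Δx = 32·6 + ½·7·6² = 318 cm; v ends 74 cm/s.
16–17 s: v starts 74 cm/s; Δx = 74·1 + ½·2·1² = 75 cm; v ends 76 cm/s.
x(17) = 1 + Σ Δx = 316 cm.

316 cm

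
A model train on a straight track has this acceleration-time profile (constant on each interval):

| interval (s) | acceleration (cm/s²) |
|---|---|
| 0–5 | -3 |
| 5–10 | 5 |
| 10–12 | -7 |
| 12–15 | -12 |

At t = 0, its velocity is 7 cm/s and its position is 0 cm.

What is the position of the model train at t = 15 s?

-5 cm

On each constant-a segment, Δv = aΔt and Δx = v₀Δt + ½aΔt²; chain segment to segment.
0–5 s: v starts 7 cm/s; Δx = 7·5 + ½·-3·5² = -2.5 cm; v ends -8 cm/s.
5–10 s: v starts -8 cm/s; Δx = -8·5 + ½·5·5² = 22.5 cm; v ends 17 cm/s.
10–12 s: v starts 17 cm/s; Δx = 17·2 + ½·-7·2² = 20 cm; v ends 3 cm/s.
12–15 s: v starts 3 cm/s; Δx = 3·3 + ½·-12·3² = -45 cm; v ends -33 cm/s.
x(15) = 0 + Σ Δx = -5 cm.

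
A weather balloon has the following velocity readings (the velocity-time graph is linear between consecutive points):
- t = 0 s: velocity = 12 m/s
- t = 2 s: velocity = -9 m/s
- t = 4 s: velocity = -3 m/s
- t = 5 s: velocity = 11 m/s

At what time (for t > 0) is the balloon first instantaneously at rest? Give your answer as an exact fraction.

v changes sign on 0–2 s (from 12 to -9); the graph is linear there, so v = 0 at t = 0 + (-12)·(2 − 0)/(-9 − 12) = 8/7 s.

t = 8/7 s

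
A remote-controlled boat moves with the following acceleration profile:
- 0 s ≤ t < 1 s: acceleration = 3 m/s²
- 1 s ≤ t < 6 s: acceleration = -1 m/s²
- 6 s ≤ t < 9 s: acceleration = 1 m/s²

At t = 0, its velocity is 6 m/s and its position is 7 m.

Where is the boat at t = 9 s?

63.5 m

On each constant-a segment, Δv = aΔt and Δx = v₀Δt + ½aΔt²; chain segment to segment.
0–1 s: v starts 6 m/s; Δx = 6·1 + ½·3·1² = 7.5 m; v ends 9 m/s.
1–6 s: v starts 9 m/s; Δx = 9·5 + ½·-1·5² = 32.5 m; v ends 4 m/s.
6–9 s: v starts 4 m/s; Δx = 4·3 + ½·1·3² = 16.5 m; v ends 7 m/s.
x(9) = 7 + Σ Δx = 63.5 m.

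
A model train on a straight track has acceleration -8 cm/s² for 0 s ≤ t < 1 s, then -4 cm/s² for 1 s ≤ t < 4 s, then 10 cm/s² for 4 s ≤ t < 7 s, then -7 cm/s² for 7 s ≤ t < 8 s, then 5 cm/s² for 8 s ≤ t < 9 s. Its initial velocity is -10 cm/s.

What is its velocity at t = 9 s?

-2 cm/s

Δv equals the area under the a-t graph; then v = v₀ + Δv.
0–1 s: -8 × 1 = -8 cm/s
1–4 s: -4 × 3 = -12 cm/s
4–7 s: 10 × 3 = 30 cm/s
7–8 s: -7 × 1 = -7 cm/s
8–9 s: 5 × 1 = 5 cm/s
Δv = 8 cm/s, so v(9) = -10 + (8) = -2 cm/s.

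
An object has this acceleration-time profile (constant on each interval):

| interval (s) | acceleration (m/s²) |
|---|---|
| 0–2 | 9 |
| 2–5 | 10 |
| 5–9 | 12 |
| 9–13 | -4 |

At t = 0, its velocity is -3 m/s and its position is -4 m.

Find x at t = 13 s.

714 m

On each constant-a segment, Δv = aΔt and Δx = v₀Δt + ½aΔt²; chain segment to segment.
0–2 s: v starts -3 m/s; Δx = -3·2 + ½·9·2² = 12 m; v ends 15 m/s.
2–5 s: v starts 15 m/s; Δx = 15·3 + ½·10·3² = 90 m; v ends 45 m/s.
5–9 s: v starts 45 m/s; Δx = 45·4 + ½·12·4² = 276 m; v ends 93 m/s.
9–13 s: v starts 93 m/s; Δx = 93·4 + ½·-4·4² = 340 m; v ends 77 m/s.
x(13) = -4 + Σ Δx = 714 m.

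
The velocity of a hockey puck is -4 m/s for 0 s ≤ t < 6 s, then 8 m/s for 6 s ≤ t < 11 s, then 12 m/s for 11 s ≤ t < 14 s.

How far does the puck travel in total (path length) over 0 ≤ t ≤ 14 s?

100 m

Distance (not displacement) is the total path length: add the absolute areas under v-t.
0–6 s: |-4| × 6 = 24 m
6–11 s: |8| × 5 = 40 m
11–14 s: |12| × 3 = 36 m
Total distance = 100 m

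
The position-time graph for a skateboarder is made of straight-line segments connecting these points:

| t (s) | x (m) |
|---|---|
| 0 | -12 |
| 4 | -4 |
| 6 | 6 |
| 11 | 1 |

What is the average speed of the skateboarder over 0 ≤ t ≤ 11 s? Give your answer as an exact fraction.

23/11 m/s

Average speed = (total path length)/(elapsed time); on a piecewise-linear x-t graph the path length is Σ|Δx|.
0–4 s: |Δx| = |-4 − -12| = 8 m
4–6 s: |Δx| = |6 − -4| = 10 m
6–11 s: |Δx| = |1 − 6| = 5 m
Total path = 23 m; average speed = 23/11 = 23/11 m/s.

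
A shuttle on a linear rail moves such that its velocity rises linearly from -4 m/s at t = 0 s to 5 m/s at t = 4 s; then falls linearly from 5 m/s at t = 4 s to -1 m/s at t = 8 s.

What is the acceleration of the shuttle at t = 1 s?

Acceleration is the slope of the v-t graph on 0–4 s: (5 − -4)/(4 − 0) = 2.25 m/s².

2.25 m/s²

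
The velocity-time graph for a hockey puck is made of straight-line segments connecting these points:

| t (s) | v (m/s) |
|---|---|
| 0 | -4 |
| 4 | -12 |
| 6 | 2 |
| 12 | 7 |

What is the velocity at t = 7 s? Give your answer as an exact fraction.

On 6–12 s the graph is linear from 2 to 7 m/s: v(7) = 2 + (7 − 2)·(7 − 6)/(12 − 6) = 17/6 m/s.

17/6 m/s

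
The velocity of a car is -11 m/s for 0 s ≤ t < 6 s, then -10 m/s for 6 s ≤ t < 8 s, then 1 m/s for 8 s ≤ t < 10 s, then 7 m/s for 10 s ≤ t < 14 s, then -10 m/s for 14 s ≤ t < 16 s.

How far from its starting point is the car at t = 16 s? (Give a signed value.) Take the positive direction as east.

-76 m

Displacement is the signed area under the v-t curve.
0–6 s: -11 × 6 = -66 m
6–8 s: -10 × 2 = -20 m
8–10 s: 1 × 2 = 2 m
10–14 s: 7 × 4 = 28 m
14–16 s: -10 × 2 = -20 m
Net displacement = -76 m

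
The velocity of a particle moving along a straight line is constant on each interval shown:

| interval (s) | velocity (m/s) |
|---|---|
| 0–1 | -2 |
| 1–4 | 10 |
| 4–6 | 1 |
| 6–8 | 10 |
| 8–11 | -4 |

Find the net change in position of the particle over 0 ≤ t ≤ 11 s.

Net displacement equals the area under the velocity-time graph (areas below the axis count negative).
0–1 s: -2 × 1 = -2 m
1–4 s: 10 × 3 = 30 m
4–6 s: 1 × 2 = 2 m
6–8 s: 10 × 2 = 20 m
8–11 s: -4 × 3 = -12 m
Net displacement = 38 m

38 m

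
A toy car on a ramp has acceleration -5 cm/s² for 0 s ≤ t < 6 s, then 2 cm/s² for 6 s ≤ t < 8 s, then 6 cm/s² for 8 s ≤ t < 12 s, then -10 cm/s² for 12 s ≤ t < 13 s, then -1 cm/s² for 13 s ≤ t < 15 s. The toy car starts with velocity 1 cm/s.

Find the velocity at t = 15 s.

-13 cm/s

Δv equals the area under the a-t graph; then v = v₀ + Δv.
0–6 s: -5 × 6 = -30 cm/s
6–8 s: 2 × 2 = 4 cm/s
8–12 s: 6 × 4 = 24 cm/s
12–13 s: -10 × 1 = -10 cm/s
13–15 s: -1 × 2 = -2 cm/s
Δv = -14 cm/s, so v(15) = 1 + (-14) = -13 cm/s.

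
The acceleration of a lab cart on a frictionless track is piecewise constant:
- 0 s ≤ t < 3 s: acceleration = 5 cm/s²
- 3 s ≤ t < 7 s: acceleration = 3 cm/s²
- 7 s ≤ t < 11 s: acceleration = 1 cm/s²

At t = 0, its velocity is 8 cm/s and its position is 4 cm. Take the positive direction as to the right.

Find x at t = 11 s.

On each constant-a segment, Δv = aΔt and Δx = v₀Δt + ½aΔt²; chain segment to segment.
0–3 s: v starts 8 cm/s; Δx = 8·3 + ½·5·3² = 46.5 cm; v ends 23 cm/s.
3–7 s: v starts 23 cm/s; Δx = 23·4 + ½·3·4² = 116 cm; v ends 35 cm/s.
7–11 s: v starts 35 cm/s; Δx = 35·4 + ½·1·4² = 148 cm; v ends 39 cm/s.
x(11) = 4 + Σ Δx = 314.5 cm.

314.5 cm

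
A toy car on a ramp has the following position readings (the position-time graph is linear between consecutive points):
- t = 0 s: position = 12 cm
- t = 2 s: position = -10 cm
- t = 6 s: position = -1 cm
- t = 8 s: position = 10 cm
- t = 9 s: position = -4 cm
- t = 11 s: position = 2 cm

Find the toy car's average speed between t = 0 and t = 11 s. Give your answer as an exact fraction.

62/11 cm/s

Average speed = (total path length)/(elapsed time); on a piecewise-linear x-t graph the path length is Σ|Δx|.
0–2 s: |Δx| = |-10 − 12| = 22 cm
2–6 s: |Δx| = |-1 − -10| = 9 cm
6–8 s: |Δx| = |10 − -1| = 11 cm
8–9 s: |Δx| = |-4 − 10| = 14 cm
9–11 s: |Δx| = |2 − -4| = 6 cm
Total path = 62 cm; average speed = 62/11 = 62/11 cm/s.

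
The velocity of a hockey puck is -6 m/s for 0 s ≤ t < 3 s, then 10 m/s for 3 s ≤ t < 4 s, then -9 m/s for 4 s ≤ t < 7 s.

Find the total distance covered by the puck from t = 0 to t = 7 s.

Distance (not displacement) is the total path length: add the absolute areas under v-t.
0–3 s: |-6| × 3 = 18 m
3–4 s: |10| × 1 = 10 m
4–7 s: |-9| × 3 = 27 m
Total distance = 55 m

55 m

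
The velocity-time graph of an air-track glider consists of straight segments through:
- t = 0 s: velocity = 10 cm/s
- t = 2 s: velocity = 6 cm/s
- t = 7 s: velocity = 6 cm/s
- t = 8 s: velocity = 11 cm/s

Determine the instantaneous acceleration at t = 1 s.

-2 cm/s²

Acceleration is the slope of the v-t graph on 0–2 s: (6 − 10)/(2 − 0) = -2 cm/s².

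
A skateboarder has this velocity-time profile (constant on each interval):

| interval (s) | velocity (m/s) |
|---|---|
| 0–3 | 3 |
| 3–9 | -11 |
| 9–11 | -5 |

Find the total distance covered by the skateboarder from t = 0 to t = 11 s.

85 m

Total distance travelled is ∫|v| dt — sum the magnitudes of each area piece.
0–3 s: |3| × 3 = 9 m
3–9 s: |-11| × 6 = 66 m
9–11 s: |-5| × 2 = 10 m
Total distance = 85 m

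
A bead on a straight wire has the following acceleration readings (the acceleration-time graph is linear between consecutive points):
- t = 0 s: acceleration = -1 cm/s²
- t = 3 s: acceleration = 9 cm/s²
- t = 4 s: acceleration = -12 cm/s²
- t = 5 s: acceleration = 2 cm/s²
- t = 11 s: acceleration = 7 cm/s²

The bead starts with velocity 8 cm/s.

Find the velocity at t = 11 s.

40.5 cm/s

Δv equals the area under the a-t graph; then v = v₀ + Δv.
0–3 s: ½(-1 + 9)(3) = 12 cm/s
3–4 s: ½(9 + -12)(1) = -1.5 cm/s
4–5 s: ½(-12 + 2)(1) = -5 cm/s
5–11 s: ½(2 + 7)(6) = 27 cm/s
Δv = 32.5 cm/s, so v(11) = 8 + (32.5) = 40.5 cm/s.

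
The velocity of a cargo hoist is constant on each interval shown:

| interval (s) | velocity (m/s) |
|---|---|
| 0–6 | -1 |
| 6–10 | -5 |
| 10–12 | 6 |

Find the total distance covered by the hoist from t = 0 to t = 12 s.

38 m

Distance (not displacement) is the total path length: add the absolute areas under v-t.
0–6 s: |-1| × 6 = 6 m
6–10 s: |-5| × 4 = 20 m
10–12 s: |6| × 2 = 12 m
Total distance = 38 m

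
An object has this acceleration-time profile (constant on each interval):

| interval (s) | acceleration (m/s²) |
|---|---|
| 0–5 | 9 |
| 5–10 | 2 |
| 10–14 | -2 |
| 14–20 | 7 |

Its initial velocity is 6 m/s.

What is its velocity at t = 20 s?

95 m/s

Δv equals the area under the a-t graph; then v = v₀ + Δv.
0–5 s: 9 × 5 = 45 m/s
5–10 s: 2 × 5 = 10 m/s
10–14 s: -2 × 4 = -8 m/s
14–20 s: 7 × 6 = 42 m/s
Δv = 89 m/s, so v(20) = 6 + (89) = 95 m/s.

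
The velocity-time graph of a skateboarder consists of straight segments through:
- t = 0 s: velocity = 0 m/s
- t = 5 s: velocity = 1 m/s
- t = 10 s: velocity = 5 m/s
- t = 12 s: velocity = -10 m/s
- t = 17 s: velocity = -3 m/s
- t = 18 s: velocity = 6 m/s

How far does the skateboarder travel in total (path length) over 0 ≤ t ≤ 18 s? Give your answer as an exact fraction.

365/6 m

Distance (not displacement) is the total path length: add the absolute areas under v-t.
0–5 s: |½(0 + 1)(5)| = 2.5 m
5–10 s: |½(1 + 5)(5)| = 15 m
10–12 s: v = 0 at t = 32/3 s; triangle areas 5/3 + 20/3 = 25/3 m
12–17 s: |½(-10 + -3)(5)| = 32.5 m
17–18 s: v = 0 at t = 52/3 s; triangle areas 0.5 + 2 = 2.5 m
Total distance = 365/6 m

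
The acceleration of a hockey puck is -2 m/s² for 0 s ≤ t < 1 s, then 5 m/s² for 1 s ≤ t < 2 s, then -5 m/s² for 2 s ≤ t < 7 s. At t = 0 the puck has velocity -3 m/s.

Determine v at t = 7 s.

-25 m/s

Δv equals the area under the a-t graph; then v = v₀ + Δv.
0–1 s: -2 × 1 = -2 m/s
1–2 s: 5 × 1 = 5 m/s
2–7 s: -5 × 5 = -25 m/s
Δv = -22 m/s, so v(7) = -3 + (-22) = -25 m/s.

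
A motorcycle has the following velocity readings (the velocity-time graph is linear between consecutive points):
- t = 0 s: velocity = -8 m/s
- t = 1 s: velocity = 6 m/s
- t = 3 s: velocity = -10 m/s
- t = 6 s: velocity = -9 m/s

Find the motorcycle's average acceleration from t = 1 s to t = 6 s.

-3 m/s²

Average acceleration = Δv/Δt = (-9 − 6)/(6 − 1) = -3 m/s².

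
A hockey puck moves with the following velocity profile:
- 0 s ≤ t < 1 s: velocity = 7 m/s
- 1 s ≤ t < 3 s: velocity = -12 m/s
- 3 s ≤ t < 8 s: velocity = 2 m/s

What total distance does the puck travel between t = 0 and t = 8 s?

Total distance travelled is ∫|v| dt — sum the magnitudes of each area piece.
0–1 s: |7| × 1 = 7 m
1–3 s: |-12| × 2 = 24 m
3–8 s: |2| × 5 = 10 m
Total distance = 41 m

41 m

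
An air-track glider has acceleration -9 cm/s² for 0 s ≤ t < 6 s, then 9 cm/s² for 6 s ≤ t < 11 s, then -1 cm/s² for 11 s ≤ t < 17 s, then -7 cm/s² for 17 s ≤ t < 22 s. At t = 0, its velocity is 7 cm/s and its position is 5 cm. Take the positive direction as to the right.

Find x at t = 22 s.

On each constant-a segment, Δv = aΔt and Δx = v₀Δt + ½aΔt²; chain segment to segment.
0–6 s: v starts 7 cm/s; Δx = 7·6 + ½·-9·6² = -120 cm; v ends -47 cm/s.
6–11 s: v starts -47 cm/s; Δx = -47·5 + ½·9·5² = -122.5 cm; v ends -2 cm/s.
11–17 s: v starts -2 cm/s; Δx = -2·6 + ½·-1·6² = -30 cm; v ends -8 cm/s.
17–22 s: v starts -8 cm/s; Δx = -8·5 + ½·-7·5² = -127.5 cm; v ends -43 cm/s.
x(22) = 5 + Σ Δx = -395 cm.

-395 cm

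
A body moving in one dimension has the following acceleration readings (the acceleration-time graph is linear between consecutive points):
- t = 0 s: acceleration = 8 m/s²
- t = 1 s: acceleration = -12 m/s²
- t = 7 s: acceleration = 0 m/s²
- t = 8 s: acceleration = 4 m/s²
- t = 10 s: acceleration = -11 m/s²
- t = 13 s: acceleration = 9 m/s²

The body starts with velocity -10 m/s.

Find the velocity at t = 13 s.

-56 m/s

Δv equals the area under the a-t graph; then v = v₀ + Δv.
0–1 s: ½(8 + -12)(1) = -2 m/s
1–7 s: ½(-12 + 0)(6) = -36 m/s
7–8 s: ½(0 + 4)(1) = 2 m/s
8–10 s: ½(4 + -11)(2) = -7 m/s
10–13 s: ½(-11 + 9)(3) = -3 m/s
Δv = -46 m/s, so v(13) = -10 + (-46) = -56 m/s.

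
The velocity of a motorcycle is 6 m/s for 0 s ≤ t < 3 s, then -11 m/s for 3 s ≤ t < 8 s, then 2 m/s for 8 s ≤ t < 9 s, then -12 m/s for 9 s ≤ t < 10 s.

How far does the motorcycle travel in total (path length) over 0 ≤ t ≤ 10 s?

Distance (not displacement) is the total path length: add the absolute areas under v-t.
0–3 s: |6| × 3 = 18 m
3–8 s: |-11| × 5 = 55 m
8–9 s: |2| × 1 = 2 m
9–10 s: |-12| × 1 = 12 m
Total distance = 87 m

87 m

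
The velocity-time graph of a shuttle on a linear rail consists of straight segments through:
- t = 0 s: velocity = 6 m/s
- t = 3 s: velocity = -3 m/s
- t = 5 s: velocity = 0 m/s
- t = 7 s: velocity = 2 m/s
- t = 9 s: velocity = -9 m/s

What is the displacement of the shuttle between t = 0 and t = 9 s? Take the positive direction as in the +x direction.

-3.5 m

Displacement is the signed area under the v-t curve.
0–3 s: ½(6 + -3)(3) = 4.5 m
3–5 s: ½(-3 + 0)(2) = -3 m
5–7 s: ½(0 + 2)(2) = 2 m
7–9 s: ½(2 + -9)(2) = -7 m
Net displacement = -3.5 m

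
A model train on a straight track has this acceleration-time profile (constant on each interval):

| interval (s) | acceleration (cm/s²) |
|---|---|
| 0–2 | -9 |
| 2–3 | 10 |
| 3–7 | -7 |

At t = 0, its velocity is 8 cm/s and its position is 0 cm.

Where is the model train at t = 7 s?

On each constant-a segment, Δv = aΔt and Δx = v₀Δt + ½aΔt²; chain segment to segment.
0–2 s: v starts 8 cm/s; Δx = 8·2 + ½·-9·2² = -2 cm; v ends -10 cm/s.
2–3 s: v starts -10 cm/s; Δx = -10·1 + ½·10·1² = -5 cm; v ends 0 cm/s.
3–7 s: v starts 0 cm/s; Δx = 0·4 + ½·-7·4² = -56 cm; v ends -28 cm/s.
x(7) = 0 + Σ Δx = -63 cm.

-63 cm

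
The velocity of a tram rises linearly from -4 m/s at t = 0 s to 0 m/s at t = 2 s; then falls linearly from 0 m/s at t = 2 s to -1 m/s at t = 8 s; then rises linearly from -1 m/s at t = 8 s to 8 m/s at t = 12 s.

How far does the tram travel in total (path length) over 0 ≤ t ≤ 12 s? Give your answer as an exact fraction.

Distance (not displacement) is the total path length: add the absolute areas under v-t.
0–2 s: |½(-4 + 0)(2)| = 4 m
2–8 s: |½(0 + -1)(6)| = 3 m
8–12 s: v = 0 at t = 76/9 s; triangle areas 2/9 + 128/9 = 130/9 m
Total distance = 193/9 m

193/9 m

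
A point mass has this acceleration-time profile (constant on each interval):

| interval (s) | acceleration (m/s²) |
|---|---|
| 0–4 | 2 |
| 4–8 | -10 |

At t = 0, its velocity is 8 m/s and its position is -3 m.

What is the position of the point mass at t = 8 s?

On each constant-a segment, Δv = aΔt and Δx = v₀Δt + ½aΔt²; chain segment to segment.
0–4 s: v starts 8 m/s; Δx = 8·4 + ½·2·4² = 48 m; v ends 16 m/s.
4–8 s: v starts 16 m/s; Δx = 16·4 + ½·-10·4² = -16 m; v ends -24 m/s.
x(8) = -3 + Σ Δx = 29 m.

29 m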